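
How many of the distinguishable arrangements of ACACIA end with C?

20

With the last slot taken by C, it remains to arrange the other 5 letters (AACIA).
Those 5 letters have A appearing 3 times, giving (5)!/(3!) = 20.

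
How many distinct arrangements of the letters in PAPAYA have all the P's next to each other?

Treat the 2 copies of P as a single block. The multiset to arrange is then {PP, A, A, A, Y}, 5 items in all.
That gives (5)!/(3!) = 20 arrangements.

20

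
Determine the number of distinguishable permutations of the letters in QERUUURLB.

30240

Letter multiplicities in QERUUURLB: B×1, E×1, L×1, Q×1, R×2, U×3.
Dividing 9! = 362880 by 3!·2! = 12 for the repeated letters gives 30240.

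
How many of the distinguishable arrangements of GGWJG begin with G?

12

Fix G in the first position and arrange the remaining 4 letters.
Those 4 letters have G appearing twice, giving (4)!/(2!) = 12.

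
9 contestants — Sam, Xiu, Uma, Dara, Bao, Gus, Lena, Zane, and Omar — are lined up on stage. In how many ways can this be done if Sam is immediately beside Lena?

Treat {Sam, Lena} as a single unit. There are 8 units to order, and the pair itself can be ordered 2 ways.
So the count is 2·(8)! = 80640.

80640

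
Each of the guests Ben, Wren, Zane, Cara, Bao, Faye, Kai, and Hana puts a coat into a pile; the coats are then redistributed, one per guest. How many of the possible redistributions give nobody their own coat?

This is the derangement count D_8: permutations of 8 items with no fixed point.
By inclusion–exclusion this is Σ_{j=0}^{8} (−1)^j C(8,j)·(8−j)!.
Computing: 40320 − 40320 + 20160 − 6720 + 1680 − 336 + 56 − 8 + 1 = 14833.

14833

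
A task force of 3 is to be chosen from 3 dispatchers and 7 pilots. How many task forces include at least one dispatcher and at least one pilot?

With no constraint there are C(10,3) = 120 possible selections.
Subtract selections that omit an entire group: no dispatchers → C(7,3) = 35; no pilots → C(3,3) = 1.
Both groups omitted at once is impossible, so 120 − 36 = 84.

84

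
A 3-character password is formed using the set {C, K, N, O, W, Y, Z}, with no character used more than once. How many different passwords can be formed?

With no repetition, fill the 3 characters in order: 7 choices, then 6, down to 5.
That product is 7 × 6 × 5 = 210.

210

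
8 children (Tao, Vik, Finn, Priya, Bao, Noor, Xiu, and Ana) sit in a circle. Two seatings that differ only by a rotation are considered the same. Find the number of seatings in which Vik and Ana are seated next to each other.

1440

Glue Vik and Ana into a block (2 internal orders). Seating 7 units around a circle gives (6)! arrangements.
So 2 × (6)! = 2 × 720 = 1440.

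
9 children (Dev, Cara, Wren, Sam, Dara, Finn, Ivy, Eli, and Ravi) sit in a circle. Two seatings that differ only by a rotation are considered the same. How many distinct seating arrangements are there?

Seat Dev anywhere (absorbing the rotational symmetry), then permute the other 8: (8)! = 40320.

40320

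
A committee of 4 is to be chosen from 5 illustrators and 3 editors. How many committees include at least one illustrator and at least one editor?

Unrestricted: C(8,4) = 70 ways to pick any 4 of the 8.
Selections missing a whole group: no illustrators → C(3,4) = 0; no editors → C(5,4) = 5.
Both groups omitted at once is impossible, so 70 − 5 = 65.

65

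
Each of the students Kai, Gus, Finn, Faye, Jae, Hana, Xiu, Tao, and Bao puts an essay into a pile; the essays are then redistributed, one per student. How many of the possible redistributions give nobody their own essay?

133496

Let Aᵢ be the assignments in which student i gets their own essay. We want the size of the complement of A₁∪…∪A_9.
By inclusion–exclusion this is Σ_{j=0}^{9} (−1)^j C(9,j)·(9−j)!.
Computing: 362880 − 362880 + 181440 − 60480 + 15120 − 3024 + 504 − 72 + 9 − 1 = 133496.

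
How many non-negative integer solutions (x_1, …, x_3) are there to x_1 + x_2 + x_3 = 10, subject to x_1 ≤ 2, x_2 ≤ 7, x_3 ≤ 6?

15

Ignoring the caps, the number of non-negative solutions to x_1+…+x_3 = 10 is C(12,2) = 66.
Subtract solutions that violate a single cap (substitute x_i' = x_i − (cap_i+1)): x_1 ≥ 3 gives C(9,2) = 36; x_2 ≥ 8 gives C(4,2) = 6; x_3 ≥ 7 gives C(5,2) = 10. Together 52.
Add back pairs where two caps are both exceeded: 0 + 1 + 0 = 1.
By inclusion–exclusion the count is 66 − 52 + 1 = 15.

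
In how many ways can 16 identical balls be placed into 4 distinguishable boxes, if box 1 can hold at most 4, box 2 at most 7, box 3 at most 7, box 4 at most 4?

76

Ignoring the caps, the number of non-negative solutions to x_1+…+x_4 = 16 is C(19,3) = 969.
Subtract solutions that violate a single cap (substitute x_i' = x_i − (cap_i+1)): x_1 ≥ 5 gives C(14,3) = 364; x_2 ≥ 8 gives C(11,3) = 165; x_3 ≥ 8 gives C(11,3) = 165; x_4 ≥ 5 gives C(14,3) = 364. Together 1058.
Add back pairs where two caps are both exceeded: 20 + 20 + 84 + 1 + 20 + 20 = 165.
By inclusion–exclusion the count is 969 − 1058 + 165 = 76.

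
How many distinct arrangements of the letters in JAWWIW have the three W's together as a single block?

Treat the 3 copies of W as a single block. The multiset to arrange is then {WWW, A, I, J}, 4 items in all.
All 4 items are distinct, so there are (4)! = 24 arrangements.

24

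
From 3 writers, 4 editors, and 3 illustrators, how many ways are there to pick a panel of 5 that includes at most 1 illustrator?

126

Split by how many illustrators are chosen (0 through 1).
Sum: C(3,0)·C(7,5) + C(3,1)·C(7,4) = 21 + 105 = 126.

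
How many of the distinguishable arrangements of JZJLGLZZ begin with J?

420

Fix J in the first position and arrange the remaining 7 letters.
Those 7 letters have L appearing twice and Z appearing 3 times, giving (7)!/(3!·2!) = 420.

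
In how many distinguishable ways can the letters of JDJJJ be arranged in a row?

5

JDJJJ has 5 letters with J appearing 4 times.
So there are 5! / (4!) = 5 distinguishable arrangements.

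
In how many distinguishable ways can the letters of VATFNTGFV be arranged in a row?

45360

Letter multiplicities in VATFNTGFV: A×1, F×2, G×1, N×1, T×2, V×2.
The number of distinct arrangements is 9!/(2!·2!·2!) = 362880/8 = 45360.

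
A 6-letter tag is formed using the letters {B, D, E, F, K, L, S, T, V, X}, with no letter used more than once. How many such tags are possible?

151200

Choose and order 6 of the 10 symbols: the first letter has 10 options, the next 9, and so on down to 5.
That product is 10 × 9 × 8 × 7 × 6 × 5 = 151200.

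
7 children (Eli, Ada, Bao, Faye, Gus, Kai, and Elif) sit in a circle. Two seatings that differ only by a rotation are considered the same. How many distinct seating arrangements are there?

720

Around a circle, 7 distinct people have 7!/7 = (6)! = 720 rotationally distinct seatings.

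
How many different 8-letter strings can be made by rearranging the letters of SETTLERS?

5040

SETTLERS has 8 letters with E appearing twice, S appearing twice, and T appearing twice.
So there are 8! / (2!·2!·2!) = 5040 distinguishable arrangements.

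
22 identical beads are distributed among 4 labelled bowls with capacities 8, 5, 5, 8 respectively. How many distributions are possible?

35

By stars and bars, unrestricted non-negative solutions to x_1+…+x_4 = 22 number C(22+3,3) = 2300.
Subtract solutions that violate a single cap (substitute x_i' = x_i − (cap_i+1)): x_1 ≥ 9 gives C(16,3) = 560; x_2 ≥ 6 gives C(19,3) = 969; x_3 ≥ 6 gives C(19,3) = 969; x_4 ≥ 9 gives C(16,3) = 560. Together 3058.
Add back pairs where two caps are both exceeded: 120 + 120 + 35 + 286 + 120 + 120 = 801.
Subtract triples: 4 + 0 + 0 + 4 = 8.
By inclusion–exclusion the count is 2300 − 3058 + 801 − 8 = 35.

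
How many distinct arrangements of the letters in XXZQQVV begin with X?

180

Fix X in the first position and arrange the remaining 6 letters.
Those 6 letters have Q appearing twice and V appearing twice, giving (6)!/(2!·2!) = 180.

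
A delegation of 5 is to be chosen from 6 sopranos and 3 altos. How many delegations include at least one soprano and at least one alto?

Total 5-person selections from all 9: C(9,5) = 126.
Selections missing a whole group: no sopranos → C(3,5) = 0; no altos → C(6,5) = 6.
Both groups omitted at once is impossible, so 126 − 6 = 120.

120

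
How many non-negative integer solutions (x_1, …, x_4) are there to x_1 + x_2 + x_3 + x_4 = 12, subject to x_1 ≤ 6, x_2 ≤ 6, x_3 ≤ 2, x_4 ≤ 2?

By stars and bars, unrestricted non-negative solutions to x_1+…+x_4 = 12 number C(12+3,3) = 455.
Subtract solutions that violate a single cap (substitute x_i' = x_i − (cap_i+1)): x_1 ≥ 7 gives C(8,3) = 56; x_2 ≥ 7 gives C(8,3) = 56; x_3 ≥ 3 gives C(12,3) = 220; x_4 ≥ 3 gives C(12,3) = 220. Together 552.
Add back pairs where two caps are both exceeded: 0 + 10 + 10 + 10 + 10 + 84 = 124.
By inclusion–exclusion the count is 455 − 552 + 124 = 27.

27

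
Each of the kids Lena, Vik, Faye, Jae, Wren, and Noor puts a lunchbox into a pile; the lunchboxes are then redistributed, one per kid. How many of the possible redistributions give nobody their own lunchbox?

This is the derangement count D_6: permutations of 6 items with no fixed point.
By inclusion–exclusion this is Σ_{j=0}^{6} (−1)^j C(6,j)·(6−j)!.
Computing: 720 − 720 + 360 − 120 + 30 − 6 + 1 = 265.

265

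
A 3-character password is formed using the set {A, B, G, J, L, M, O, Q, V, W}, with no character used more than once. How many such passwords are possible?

720

This is a permutation of 3 out of 10: P(10,3) = 10!/7!.
That product is 10 × 9 × 8 = 720.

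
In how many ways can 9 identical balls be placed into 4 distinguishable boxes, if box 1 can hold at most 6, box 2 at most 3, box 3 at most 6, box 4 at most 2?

70

Ignoring the caps, the number of non-negative solutions to x_1+…+x_4 = 9 is C(12,3) = 220.
Subtract solutions that violate a single cap (substitute x_i' = x_i − (cap_i+1)): x_1 ≥ 7 gives C(5,3) = 10; x_2 ≥ 4 gives C(8,3) = 56; x_3 ≥ 7 gives C(5,3) = 10; x_4 ≥ 3 gives C(9,3) = 84. Together 160.
Add back pairs where two caps are both exceeded: 0 + 0 + 0 + 0 + 10 + 0 = 10.
By inclusion–exclusion the count is 220 − 160 + 10 = 70.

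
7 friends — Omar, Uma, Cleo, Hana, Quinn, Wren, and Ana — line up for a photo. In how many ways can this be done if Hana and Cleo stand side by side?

1440

Place the 5 others and the Hana-Cleo pair as 6 objects in a line; the pair has 2 internal arrangements.
That gives 2 × 6! = 2 × 720 = 1440.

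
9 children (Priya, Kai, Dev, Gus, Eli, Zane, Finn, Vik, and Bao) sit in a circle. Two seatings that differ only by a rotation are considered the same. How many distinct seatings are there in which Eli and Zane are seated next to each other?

10080

Treat {Eli, Zane} as one unit (2 internal orders) and seat the resulting 8 units around the table: (7)! circular arrangements.
So 2 × (7)! = 2 × 5040 = 10080.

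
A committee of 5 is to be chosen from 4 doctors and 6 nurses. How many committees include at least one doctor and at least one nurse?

With no constraint there are C(10,5) = 252 possible selections.
Selections missing a whole group: no doctors → C(6,5) = 6; no nurses → C(4,5) = 0.
Both groups omitted at once is impossible, so 252 − 6 = 246.

246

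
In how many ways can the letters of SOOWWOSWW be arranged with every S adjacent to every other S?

Treat the 2 copies of S as a single block. The multiset to arrange is then {SS, O, O, O, W, W, W, W}, 8 items in all.
That gives (8)!/(4!·3!) = 280 arrangements.

280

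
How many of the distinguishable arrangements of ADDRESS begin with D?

With the first slot taken by D, it remains to arrange the other 6 letters (ADRESS).
Those 6 letters have S appearing twice, giving (6)!/(2!) = 360.

360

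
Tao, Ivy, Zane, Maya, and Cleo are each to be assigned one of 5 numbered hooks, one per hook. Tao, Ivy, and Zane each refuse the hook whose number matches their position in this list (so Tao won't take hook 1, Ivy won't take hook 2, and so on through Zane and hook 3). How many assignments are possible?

Let Aᵢ (for i ∈ {1, 2, 3}) be the placements that put person i in their forbidden hook. Any j of these fix j positions, leaving (5−j)! ways to fill the rest, and there are C(3,j) ways to pick which j.
By inclusion–exclusion, the number of valid placements is Σ_{j=0}^{3} (−1)^j C(3,j)·(5−j)!.
Computing: 120 − 72 + 18 − 2 = 64.

64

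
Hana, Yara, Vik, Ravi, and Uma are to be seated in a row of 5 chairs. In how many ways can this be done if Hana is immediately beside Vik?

Glue Hana and Vik into one block (2 internal orders), leaving 4 units to arrange in a row.
So the count is 2·(4)! = 48.

48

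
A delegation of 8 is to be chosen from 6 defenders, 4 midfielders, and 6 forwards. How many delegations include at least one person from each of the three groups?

Total 8-person selections from all 16: C(16,8) = 12870.
Subtract selections that omit an entire group: no defenders → C(10,8) = 45; no midfielders → C(12,8) = 495; no forwards → C(10,8) = 45.
Add back selections omitting two groups (i.e. drawn from a single group): C(6,8) + C(4,8) + C(6,8) = 0.
By inclusion–exclusion: 12870 − 585 + 0 = 12285.

12285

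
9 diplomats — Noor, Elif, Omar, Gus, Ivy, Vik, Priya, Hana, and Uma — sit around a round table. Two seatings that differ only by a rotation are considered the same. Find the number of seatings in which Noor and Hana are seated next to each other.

10080

Glue Noor and Hana into a block (2 internal orders). Seating 8 units around a circle gives (7)! arrangements.
So 2 × (7)! = 2 × 5040 = 10080.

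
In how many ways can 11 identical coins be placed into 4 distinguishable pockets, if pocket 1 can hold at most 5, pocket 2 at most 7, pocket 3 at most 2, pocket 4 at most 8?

124

Without the upper bounds there are C(14,3) = 364 ways to split 11 among 4 pockets.
Subtract solutions that violate a single cap (substitute x_i' = x_i − (cap_i+1)): x_1 ≥ 6 gives C(8,3) = 56; x_2 ≥ 8 gives C(6,3) = 20; x_3 ≥ 3 gives C(11,3) = 165; x_4 ≥ 9 gives C(5,3) = 10. Together 251.
Add back pairs where two caps are both exceeded: 0 + 10 + 0 + 1 + 0 + 0 = 11.
By inclusion–exclusion the count is 364 − 251 + 11 = 124.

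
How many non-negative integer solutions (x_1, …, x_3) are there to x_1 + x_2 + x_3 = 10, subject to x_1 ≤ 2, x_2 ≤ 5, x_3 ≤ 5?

6

By stars and bars, unrestricted non-negative solutions to x_1+…+x_3 = 10 number C(10+2,2) = 66.
Subtract solutions that violate a single cap (substitute x_i' = x_i − (cap_i+1)): x_1 ≥ 3 gives C(9,2) = 36; x_2 ≥ 6 gives C(6,2) = 15; x_3 ≥ 6 gives C(6,2) = 15. Together 66.
Add back pairs where two caps are both exceeded: 3 + 3 + 0 = 6.
By inclusion–exclusion the count is 66 − 66 + 6 = 6.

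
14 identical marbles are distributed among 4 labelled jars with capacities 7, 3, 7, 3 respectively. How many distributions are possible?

64

Without the upper bounds there are C(17,3) = 680 ways to split 14 among 4 jars.
Subtract solutions that violate a single cap (substitute x_i' = x_i − (cap_i+1)): x_1 ≥ 8 gives C(9,3) = 84; x_2 ≥ 4 gives C(13,3) = 286; x_3 ≥ 8 gives C(9,3) = 84; x_4 ≥ 4 gives C(13,3) = 286. Together 740.
Add back pairs where two caps are both exceeded: 10 + 0 + 10 + 10 + 84 + 10 = 124.
By inclusion–exclusion the count is 680 − 740 + 124 = 64.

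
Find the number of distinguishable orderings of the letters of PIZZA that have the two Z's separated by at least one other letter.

Total arrangements of PIZZA: 5!/(2!) = 60.
If the two Z's are adjacent, glue them into one block, leaving 4 items to arrange: (4)! = 24 ways.
Subtracting, 60 − 24 = 36 arrangements keep the Z's apart.

36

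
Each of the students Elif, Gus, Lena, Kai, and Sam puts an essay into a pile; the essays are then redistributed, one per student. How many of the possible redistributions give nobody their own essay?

44

This is the derangement count D_5: permutations of 5 items with no fixed point.
By inclusion–exclusion this is Σ_{j=0}^{5} (−1)^j C(5,j)·(5−j)!.
Computing: 120 − 120 + 60 − 20 + 5 − 1 = 44.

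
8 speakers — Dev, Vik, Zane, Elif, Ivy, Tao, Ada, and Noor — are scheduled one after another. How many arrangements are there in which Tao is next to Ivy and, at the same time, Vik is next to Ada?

Treat {Tao,Ivy} as one block (2 orders) and {Vik,Ada} as another (2 orders).
That leaves 6 units to arrange: 2 × 2 × 6! = 4 × 720 = 2880.

2880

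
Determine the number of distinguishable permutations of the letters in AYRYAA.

60

AYRYAA has 6 letters with A appearing 3 times and Y appearing twice.
So there are 6! / (3!·2!) = 60 distinguishable arrangements.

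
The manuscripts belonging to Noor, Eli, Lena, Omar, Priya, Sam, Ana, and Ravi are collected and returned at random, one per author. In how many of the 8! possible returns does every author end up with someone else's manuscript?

14833

This is the derangement count D_8: permutations of 8 items with no fixed point.
By inclusion–exclusion this is Σ_{j=0}^{8} (−1)^j C(8,j)·(8−j)!.
Computing: 40320 − 40320 + 20160 − 6720 + 1680 − 336 + 56 − 8 + 1 = 14833.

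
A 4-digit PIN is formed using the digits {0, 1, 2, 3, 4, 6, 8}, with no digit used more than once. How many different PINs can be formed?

840

This is a permutation of 4 out of 7: P(7,4) = 7!/3!.
7 × 6 × 5 × 4 = 840.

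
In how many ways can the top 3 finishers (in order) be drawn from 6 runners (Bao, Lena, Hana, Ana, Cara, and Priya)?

This is an ordered selection of 3 from 6: P(6,3).
That gives 6 × 5 × 4 = 120.

120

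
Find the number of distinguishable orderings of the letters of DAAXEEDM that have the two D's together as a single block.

Treat the 2 copies of D as a single block. The multiset to arrange is then {DD, A, A, E, E, M, X}, 7 items in all.
That gives (7)!/(2!·2!) = 1260 arrangements.

1260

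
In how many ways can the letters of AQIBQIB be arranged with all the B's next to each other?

Treat the 2 copies of B as a single block. The multiset to arrange is then {BB, A, I, I, Q, Q}, 6 items in all.
That gives (6)!/(2!·2!) = 180 arrangements.

180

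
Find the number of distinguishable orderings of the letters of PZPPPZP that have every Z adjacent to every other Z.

6

Treat the 2 copies of Z as a single block. The multiset to arrange is then {ZZ, P, P, P, P, P}, 6 items in all.
That gives (6)!/(5!) = 6 arrangements.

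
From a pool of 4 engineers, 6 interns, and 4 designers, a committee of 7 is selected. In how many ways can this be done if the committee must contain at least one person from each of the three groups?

Total 7-person selections from all 14: C(14,7) = 3432.
Subtract selections that omit an entire group: no engineers → C(10,7) = 120; no interns → C(8,7) = 8; no designers → C(10,7) = 120.
Add back selections omitting two groups (i.e. drawn from a single group): C(4,7) + C(6,7) + C(4,7) = 0.
By inclusion–exclusion: 3432 − 248 + 0 = 3184.

3184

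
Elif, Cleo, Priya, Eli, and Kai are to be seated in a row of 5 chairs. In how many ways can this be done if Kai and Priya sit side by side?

48

Glue Kai and Priya into one block (2 internal orders), leaving 4 units to arrange in a row.
That gives 2 × 4! = 2 × 24 = 48.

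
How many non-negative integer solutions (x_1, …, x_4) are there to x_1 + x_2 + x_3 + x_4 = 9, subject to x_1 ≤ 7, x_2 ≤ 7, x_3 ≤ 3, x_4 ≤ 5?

136

Without the upper bounds there are C(12,3) = 220 ways to split 9 among 4 variables.
Subtract solutions that violate a single cap (substitute x_i' = x_i − (cap_i+1)): x_1 ≥ 8 gives C(4,3) = 4; x_2 ≥ 8 gives C(4,3) = 4; x_3 ≥ 4 gives C(8,3) = 56; x_4 ≥ 6 gives C(6,3) = 20. Together 84.
No two caps can be exceeded simultaneously, so the pair terms are all 0.
By inclusion–exclusion the count is 220 − 84 + 0 = 136.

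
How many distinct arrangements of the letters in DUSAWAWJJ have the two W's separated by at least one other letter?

35280

There are 9!/(2!·2!·2!) = 45360 arrangements of DUSAWAWJJ in total.
If the two W's are adjacent, glue them into one block, leaving 8 items to arrange: (8)!/(2!·2!) = 10080 ways.
Hence 45360 − 10080 = 35280.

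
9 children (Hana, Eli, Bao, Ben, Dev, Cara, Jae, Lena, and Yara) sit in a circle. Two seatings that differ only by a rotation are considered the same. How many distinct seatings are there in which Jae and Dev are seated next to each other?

10080

Treat {Jae, Dev} as one unit (2 internal orders) and seat the resulting 8 units around the table: (7)! circular arrangements.
So 2 × (7)! = 2 × 5040 = 10080.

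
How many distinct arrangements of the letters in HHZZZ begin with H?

With the first slot taken by H, it remains to arrange the other 4 letters (HZZZ).
Those 4 letters have Z appearing 3 times, giving (4)!/(3!) = 4.

4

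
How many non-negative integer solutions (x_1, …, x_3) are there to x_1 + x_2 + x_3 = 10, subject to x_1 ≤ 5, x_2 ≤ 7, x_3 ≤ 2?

By stars and bars, unrestricted non-negative solutions to x_1+…+x_3 = 10 number C(10+2,2) = 66.
Subtract solutions that violate a single cap (substitute x_i' = x_i − (cap_i+1)): x_1 ≥ 6 gives C(6,2) = 15; x_2 ≥ 8 gives C(4,2) = 6; x_3 ≥ 3 gives C(9,2) = 36. Together 57.
Add back pairs where two caps are both exceeded: 0 + 3 + 0 = 3.
By inclusion–exclusion the count is 66 − 57 + 3 = 12.

12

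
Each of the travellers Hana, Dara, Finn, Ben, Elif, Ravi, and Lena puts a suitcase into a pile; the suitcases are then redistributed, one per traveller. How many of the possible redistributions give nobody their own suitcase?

This is the derangement count D_7: permutations of 7 items with no fixed point.
By inclusion–exclusion this is Σ_{j=0}^{7} (−1)^j C(7,j)·(7−j)!.
Computing: 5040 − 5040 + 2520 − 840 + 210 − 42 + 7 − 1 = 1854.

1854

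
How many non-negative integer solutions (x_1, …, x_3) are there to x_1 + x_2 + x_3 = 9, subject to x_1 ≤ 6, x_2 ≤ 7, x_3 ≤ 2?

18

Ignoring the caps, the number of non-negative solutions to x_1+…+x_3 = 9 is C(11,2) = 55.
Subtract solutions that violate a single cap (substitute x_i' = x_i − (cap_i+1)): x_1 ≥ 7 gives C(4,2) = 6; x_2 ≥ 8 gives C(3,2) = 3; x_3 ≥ 3 gives C(8,2) = 28. Together 37.
No two caps can be exceeded simultaneously, so the pair terms are all 0.
By inclusion–exclusion the count is 55 − 37 + 0 = 18.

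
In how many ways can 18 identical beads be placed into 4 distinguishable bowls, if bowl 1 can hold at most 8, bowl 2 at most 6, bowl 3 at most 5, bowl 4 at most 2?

19

By stars and bars, unrestricted non-negative solutions to x_1+…+x_4 = 18 number C(18+3,3) = 1330.
Subtract solutions that violate a single cap (substitute x_i' = x_i − (cap_i+1)): x_1 ≥ 9 gives C(12,3) = 220; x_2 ≥ 7 gives C(14,3) = 364; x_3 ≥ 6 gives C(15,3) = 455; x_4 ≥ 3 gives C(18,3) = 816. Together 1855.
Add back pairs where two caps are both exceeded: 10 + 20 + 84 + 56 + 165 + 220 = 555.
Subtract triples: 0 + 0 + 1 + 10 = 11.
By inclusion–exclusion the count is 1330 − 1855 + 555 − 11 = 19.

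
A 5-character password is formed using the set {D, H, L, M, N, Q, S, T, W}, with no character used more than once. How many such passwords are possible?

This is a permutation of 5 out of 9: P(9,5) = 9!/4!.
That product is 9 × 8 × 7 × 6 × 5 = 15120.

15120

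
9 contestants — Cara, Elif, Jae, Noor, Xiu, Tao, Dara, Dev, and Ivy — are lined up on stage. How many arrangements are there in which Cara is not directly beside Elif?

282240

Of the 9! = 362880 arrangements, those with Cara and Elif adjacent number 2 × 8! = 80640 (treat the pair as a block with 2 internal orders).
So 362880 − 80640 = 282240 arrangements keep them apart.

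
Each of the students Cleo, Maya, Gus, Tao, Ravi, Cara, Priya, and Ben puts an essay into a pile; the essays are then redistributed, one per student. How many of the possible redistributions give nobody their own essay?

This is the derangement count D_8: permutations of 8 items with no fixed point.
By inclusion–exclusion this is Σ_{j=0}^{8} (−1)^j C(8,j)·(8−j)!.
Computing: 40320 − 40320 + 20160 − 6720 + 1680 − 336 + 56 − 8 + 1 = 14833.

14833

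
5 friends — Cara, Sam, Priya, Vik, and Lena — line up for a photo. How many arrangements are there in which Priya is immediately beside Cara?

Glue Priya and Cara into one block (2 internal orders), leaving 4 units to arrange in a row.
So the count is 2·(4)! = 48.

48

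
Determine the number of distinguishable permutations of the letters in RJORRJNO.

Letter multiplicities in RJORRJNO: J×2, N×1, O×2, R×3.
Dividing 8! = 40320 by 3!·2!·2! = 24 for the repeated letters gives 1680.

1680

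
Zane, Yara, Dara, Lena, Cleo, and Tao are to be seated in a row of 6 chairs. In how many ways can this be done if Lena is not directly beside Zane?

There are 6! = 720 arrangements in all. If Lena and Zane are adjacent, merging them into one block gives 2·(5)! = 240 arrangements.
Complementary counting: 720 − 240 = 480.

480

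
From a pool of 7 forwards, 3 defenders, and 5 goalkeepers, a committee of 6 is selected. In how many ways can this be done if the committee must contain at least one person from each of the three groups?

Total 6-person selections from all 15: C(15,6) = 5005.
Subtract selections that omit an entire group: no forwards → C(8,6) = 28; no defenders → C(12,6) = 924; no goalkeepers → C(10,6) = 210.
Add back selections omitting two groups (i.e. drawn from a single group): C(7,6) + C(3,6) + C(5,6) = 7.
By inclusion–exclusion: 5005 − 1162 + 7 = 3850.

3850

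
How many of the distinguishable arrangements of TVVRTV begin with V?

30

Fix V in the first position and arrange the remaining 5 letters.
Those 5 letters have T appearing twice and V appearing twice, giving (5)!/(2!·2!) = 30.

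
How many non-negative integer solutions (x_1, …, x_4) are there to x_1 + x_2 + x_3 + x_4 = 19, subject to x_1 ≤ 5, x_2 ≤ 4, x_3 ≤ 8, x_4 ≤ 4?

Ignoring the caps, the number of non-negative solutions to x_1+…+x_4 = 19 is C(22,3) = 1540.
Subtract solutions that violate a single cap (substitute x_i' = x_i − (cap_i+1)): x_1 ≥ 6 gives C(16,3) = 560; x_2 ≥ 5 gives C(17,3) = 680; x_3 ≥ 9 gives C(13,3) = 286; x_4 ≥ 5 gives C(17,3) = 680. Together 2206.
Add back pairs where two caps are both exceeded: 165 + 35 + 165 + 56 + 220 + 56 = 697.
Subtract triples: 0 + 20 + 0 + 1 = 21.
By inclusion–exclusion the count is 1540 − 2206 + 697 − 21 = 10.

10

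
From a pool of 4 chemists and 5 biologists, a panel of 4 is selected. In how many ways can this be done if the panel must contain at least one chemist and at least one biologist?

With no constraint there are C(9,4) = 126 possible selections.
Subtract selections that omit an entire group: no chemists → C(5,4) = 5; no biologists → C(4,4) = 1.
Both groups omitted at once is impossible, so 126 − 6 = 120.

120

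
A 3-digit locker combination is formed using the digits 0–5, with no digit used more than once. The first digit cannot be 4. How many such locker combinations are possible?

The first digit has 6−1 = 5 choices (anything except 4).
The remaining 2 digits are filled from the other 5 symbols without repetition: 5 × 4 = 20.
Total: 5 × 20 = 100.

100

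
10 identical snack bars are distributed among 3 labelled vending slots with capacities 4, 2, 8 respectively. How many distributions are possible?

12

Ignoring the caps, the number of non-negative solutions to x_1+…+x_3 = 10 is C(12,2) = 66.
Subtract solutions that violate a single cap (substitute x_i' = x_i − (cap_i+1)): x_1 ≥ 5 gives C(7,2) = 21; x_2 ≥ 3 gives C(9,2) = 36; x_3 ≥ 9 gives C(3,2) = 3. Together 60.
Add back pairs where two caps are both exceeded: 6 + 0 + 0 = 6.
By inclusion–exclusion the count is 66 − 60 + 6 = 12.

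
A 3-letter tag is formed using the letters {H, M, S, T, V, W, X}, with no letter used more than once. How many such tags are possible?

Choose and order 3 of the 7 symbols: the first letter has 7 options, the next 6, then 5.
That product is 7 × 6 × 5 = 210.

210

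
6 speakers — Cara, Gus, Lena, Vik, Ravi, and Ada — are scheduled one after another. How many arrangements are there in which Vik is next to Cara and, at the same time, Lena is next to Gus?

96

Treat {Vik,Cara} as one block (2 orders) and {Lena,Gus} as another (2 orders).
That leaves 4 units to arrange: 2 × 2 × 4! = 4 × 24 = 96.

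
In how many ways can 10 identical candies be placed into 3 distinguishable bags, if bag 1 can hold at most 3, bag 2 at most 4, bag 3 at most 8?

17

Ignoring the caps, the number of non-negative solutions to x_1+…+x_3 = 10 is C(12,2) = 66.
Subtract solutions that violate a single cap (substitute x_i' = x_i − (cap_i+1)): x_1 ≥ 4 gives C(8,2) = 28; x_2 ≥ 5 gives C(7,2) = 21; x_3 ≥ 9 gives C(3,2) = 3. Together 52.
Add back pairs where two caps are both exceeded: 3 + 0 + 0 = 3.
By inclusion–exclusion the count is 66 − 52 + 3 = 17.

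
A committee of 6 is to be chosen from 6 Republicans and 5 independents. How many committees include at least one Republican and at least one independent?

461

Unrestricted: C(11,6) = 462 ways to pick any 6 of the 11.
Selections missing a whole group: no Republicans → C(5,6) = 0; no independents → C(6,6) = 1.
Both groups omitted at once is impossible, so 462 − 1 = 461.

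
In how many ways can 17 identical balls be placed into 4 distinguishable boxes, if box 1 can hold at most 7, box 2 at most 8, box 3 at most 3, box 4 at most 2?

Without the upper bounds there are C(20,3) = 1140 ways to split 17 among 4 boxes.
Subtract solutions that violate a single cap (substitute x_i' = x_i − (cap_i+1)): x_1 ≥ 8 gives C(12,3) = 220; x_2 ≥ 9 gives C(11,3) = 165; x_3 ≥ 4 gives C(16,3) = 560; x_4 ≥ 3 gives C(17,3) = 680. Together 1625.
Add back pairs where two caps are both exceeded: 1 + 56 + 84 + 35 + 56 + 286 = 518.
Subtract triples: 0 + 0 + 10 + 4 = 14.
By inclusion–exclusion the count is 1140 − 1625 + 518 − 14 = 19.

19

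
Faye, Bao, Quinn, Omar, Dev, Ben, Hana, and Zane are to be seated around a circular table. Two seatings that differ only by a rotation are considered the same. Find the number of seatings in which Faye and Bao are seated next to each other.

1440

Glue Faye and Bao into a block (2 internal orders). Seating 7 units around a circle gives (6)! arrangements.
So 2 × (6)! = 2 × 720 = 1440.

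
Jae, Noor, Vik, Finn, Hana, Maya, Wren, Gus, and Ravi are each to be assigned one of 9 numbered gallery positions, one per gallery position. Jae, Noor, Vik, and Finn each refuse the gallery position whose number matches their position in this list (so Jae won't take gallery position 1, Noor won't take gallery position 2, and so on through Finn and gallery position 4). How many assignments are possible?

229080

Let Aᵢ (for 1 ≤ i ≤ 4) be the placements that put person i in their forbidden gallery position. Any j of these fix j positions, leaving (9−j)! ways to fill the rest, and there are C(4,j) ways to pick which j.
By inclusion–exclusion, the number of valid placements is Σ_{j=0}^{4} (−1)^j C(4,j)·(9−j)!.
Computing: 362880 − 161280 + 30240 − 2880 + 120 = 229080.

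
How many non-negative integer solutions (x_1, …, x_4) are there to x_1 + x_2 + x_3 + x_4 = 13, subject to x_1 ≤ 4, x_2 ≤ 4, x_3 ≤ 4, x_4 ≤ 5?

35

Without the upper bounds there are C(16,3) = 560 ways to split 13 among 4 variables.
Subtract solutions that violate a single cap (substitute x_i' = x_i − (cap_i+1)): x_1 ≥ 5 gives C(11,3) = 165; x_2 ≥ 5 gives C(11,3) = 165; x_3 ≥ 5 gives C(11,3) = 165; x_4 ≥ 6 gives C(10,3) = 120. Together 615.
Add back pairs where two caps are both exceeded: 20 + 20 + 10 + 20 + 10 + 10 = 90.
By inclusion–exclusion the count is 560 − 615 + 90 = 35.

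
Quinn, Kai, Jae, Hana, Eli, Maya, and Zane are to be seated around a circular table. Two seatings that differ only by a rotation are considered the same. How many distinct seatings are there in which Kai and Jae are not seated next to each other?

480

Without the restriction there are (6)! = 720 seatings.
Seatings with Kai beside Jae: treat them as a block with 2 internal orders, giving 2 × (5)! = 240.
Subtracting, 720 − 240 = 480.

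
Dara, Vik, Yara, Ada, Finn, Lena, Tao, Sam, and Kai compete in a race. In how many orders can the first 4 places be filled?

This is an ordered selection of 4 from 9: P(9,4).
That gives 9 × 8 × 7 × 6 = 3024.

3024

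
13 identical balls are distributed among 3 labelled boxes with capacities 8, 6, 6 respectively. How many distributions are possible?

Ignoring the caps, the number of non-negative solutions to x_1+…+x_3 = 13 is C(15,2) = 105.
Subtract solutions that violate a single cap (substitute x_i' = x_i − (cap_i+1)): x_1 ≥ 9 gives C(6,2) = 15; x_2 ≥ 7 gives C(8,2) = 28; x_3 ≥ 7 gives C(8,2) = 28. Together 71.
No two caps can be exceeded simultaneously, so the pair terms are all 0.
By inclusion–exclusion the count is 105 − 71 + 0 = 34.

34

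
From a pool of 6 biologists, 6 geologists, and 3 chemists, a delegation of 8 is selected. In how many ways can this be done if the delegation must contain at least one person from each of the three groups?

5922

With no constraint there are C(15,8) = 6435 possible selections.
Selections missing a whole group: no biologists → C(9,8) = 9; no geologists → C(9,8) = 9; no chemists → C(12,8) = 495.
Add back selections omitting two groups (i.e. drawn from a single group): C(6,8) + C(6,8) + C(3,8) = 0.
By inclusion–exclusion: 6435 − 513 + 0 = 5922.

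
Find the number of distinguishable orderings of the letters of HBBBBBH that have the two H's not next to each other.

15

Total arrangements of HBBBBBH: 7!/(5!·2!) = 21.
If the two H's are adjacent, glue them into one block, leaving 6 items to arrange: (6)!/(5!) = 6 ways.
Hence 21 − 6 = 15.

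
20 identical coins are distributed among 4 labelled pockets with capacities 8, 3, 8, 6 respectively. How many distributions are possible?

By stars and bars, unrestricted non-negative solutions to x_1+…+x_4 = 20 number C(20+3,3) = 1771.
Subtract solutions that violate a single cap (substitute x_i' = x_i − (cap_i+1)): x_1 ≥ 9 gives C(14,3) = 364; x_2 ≥ 4 gives C(19,3) = 969; x_3 ≥ 9 gives C(14,3) = 364; x_4 ≥ 7 gives C(16,3) = 560. Together 2257.
Add back pairs where two caps are both exceeded: 120 + 10 + 35 + 120 + 220 + 35 = 540.
Subtract triples: 0 + 1 + 0 + 1 = 2.
By inclusion–exclusion the count is 1771 − 2257 + 540 − 2 = 52.

52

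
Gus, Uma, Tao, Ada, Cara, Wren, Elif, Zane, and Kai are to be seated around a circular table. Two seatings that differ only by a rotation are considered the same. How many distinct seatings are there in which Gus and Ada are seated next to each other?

Glue Gus and Ada into a block (2 internal orders). Seating 8 units around a circle gives (7)! arrangements.
So 2 × (7)! = 2 × 5040 = 10080.

10080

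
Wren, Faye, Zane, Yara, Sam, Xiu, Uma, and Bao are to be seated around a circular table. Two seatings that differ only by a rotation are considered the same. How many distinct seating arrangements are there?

Seat Wren anywhere (absorbing the rotational symmetry), then permute the other 7: (7)! = 5040.

5040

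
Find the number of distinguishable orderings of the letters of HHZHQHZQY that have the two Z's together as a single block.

Treat the 2 copies of Z as a single block. The multiset to arrange is then {ZZ, H, H, H, H, Q, Q, Y}, 8 items in all.
That gives (8)!/(4!·2!) = 840 arrangements.

840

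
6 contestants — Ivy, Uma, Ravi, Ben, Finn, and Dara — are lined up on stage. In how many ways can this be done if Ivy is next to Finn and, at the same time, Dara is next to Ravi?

96

Treat {Ivy,Finn} as one block (2 orders) and {Dara,Ravi} as another (2 orders).
That leaves 4 units to arrange: 2 × 2 × 4! = 4 × 24 = 96.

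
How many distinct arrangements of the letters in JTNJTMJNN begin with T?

1120

With the first slot taken by T, it remains to arrange the other 8 letters (JNJTMJNN).
Those 8 letters have J appearing 3 times and N appearing 3 times, giving (8)!/(3!·3!) = 1120.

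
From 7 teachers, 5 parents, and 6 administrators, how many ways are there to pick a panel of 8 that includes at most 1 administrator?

Split by how many administrators are chosen (0 through 1).
Sum: C(6,0)·C(12,8) + C(6,1)·C(12,7) = 495 + 4752 = 5247.

5247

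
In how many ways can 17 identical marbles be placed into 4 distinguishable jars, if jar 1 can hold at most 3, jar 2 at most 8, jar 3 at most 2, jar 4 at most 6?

10

By stars and bars, unrestricted non-negative solutions to x_1+…+x_4 = 17 number C(17+3,3) = 1140.
Subtract solutions that violate a single cap (substitute x_i' = x_i − (cap_i+1)): x_1 ≥ 4 gives C(16,3) = 560; x_2 ≥ 9 gives C(11,3) = 165; x_3 ≥ 3 gives C(17,3) = 680; x_4 ≥ 7 gives C(13,3) = 286. Together 1691.
Add back pairs where two caps are both exceeded: 35 + 286 + 84 + 56 + 4 + 120 = 585.
Subtract triples: 4 + 0 + 20 + 0 = 24.
By inclusion–exclusion the count is 1140 − 1691 + 585 − 24 = 10.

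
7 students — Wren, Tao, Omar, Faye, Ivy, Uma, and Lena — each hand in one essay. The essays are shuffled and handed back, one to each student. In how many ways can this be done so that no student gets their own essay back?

1854

Let Aᵢ be the assignments in which student i gets their own essay. We want the size of the complement of A₁∪…∪A_7.
By inclusion–exclusion this is Σ_{j=0}^{7} (−1)^j C(7,j)·(7−j)!.
Computing: 5040 − 5040 + 2520 − 840 + 210 − 42 + 7 − 1 = 1854.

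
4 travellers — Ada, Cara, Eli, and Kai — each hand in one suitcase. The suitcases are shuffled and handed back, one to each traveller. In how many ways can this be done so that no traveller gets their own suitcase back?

Let Aᵢ be the assignments in which traveller i gets their own suitcase. We want the size of the complement of A₁∪…∪A_4.
By inclusion–exclusion this is Σ_{j=0}^{4} (−1)^j C(4,j)·(4−j)!.
Computing: 24 − 24 + 12 − 4 + 1 = 9.

9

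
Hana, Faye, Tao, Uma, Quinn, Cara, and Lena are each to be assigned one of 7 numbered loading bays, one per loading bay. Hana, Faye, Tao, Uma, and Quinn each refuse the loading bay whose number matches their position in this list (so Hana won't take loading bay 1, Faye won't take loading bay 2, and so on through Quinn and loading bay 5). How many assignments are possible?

2428

Let Aᵢ (for 1 ≤ i ≤ 5) be the placements that put person i in their forbidden loading bay. Any j of these fix j positions, leaving (7−j)! ways to fill the rest, and there are C(5,j) ways to pick which j.
By inclusion–exclusion, the number of valid placements is Σ_{j=0}^{5} (−1)^j C(5,j)·(7−j)!.
Computing: 5040 − 3600 + 1200 − 240 + 30 − 2 = 2428.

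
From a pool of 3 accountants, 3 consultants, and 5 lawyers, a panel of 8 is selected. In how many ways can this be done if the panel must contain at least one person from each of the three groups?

With no constraint there are C(11,8) = 165 possible selections.
Selections missing a whole group: no accountants → C(8,8) = 1; no consultants → C(8,8) = 1; no lawyers → C(6,8) = 0.
Add back selections omitting two groups (i.e. drawn from a single group): C(3,8) + C(3,8) + C(5,8) = 0.
By inclusion–exclusion: 165 − 2 + 0 = 163.

163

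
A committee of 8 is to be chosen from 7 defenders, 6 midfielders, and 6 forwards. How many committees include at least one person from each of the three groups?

Unrestricted: C(19,8) = 75582 ways to pick any 8 of the 19.
Selections missing a whole group: no defenders → C(12,8) = 495; no midfielders → C(13,8) = 1287; no forwards → C(13,8) = 1287.
Add back selections omitting two groups (i.e. drawn from a single group): C(7,8) + C(6,8) + C(6,8) = 0.
By inclusion–exclusion: 75582 − 3069 + 0 = 72513.

72513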